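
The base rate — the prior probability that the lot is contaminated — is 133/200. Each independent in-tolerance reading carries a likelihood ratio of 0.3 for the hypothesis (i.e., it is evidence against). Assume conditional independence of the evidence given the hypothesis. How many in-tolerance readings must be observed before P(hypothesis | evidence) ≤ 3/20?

3

Prior odds = 0.665/0.335 = 133/67.
Likelihood ratio per in-tolerance reading = 0.3.
Target posterior odds = 0.15/0.85 = 3/17.
Require 0.3ⁿ ≤ 3/17 ÷ (133/67) = 201/2261.
0.3² = 0.09 is still above 201/2261 but 0.3³ = 0.027 is at or below it, so n = 3.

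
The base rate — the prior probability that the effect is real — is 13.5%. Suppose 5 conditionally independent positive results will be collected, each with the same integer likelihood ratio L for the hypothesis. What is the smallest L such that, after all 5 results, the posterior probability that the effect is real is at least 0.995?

Prior odds = 0.135/0.865 = 27/173.
Target odds = 0.995/0.005 = 199.
Need L⁵ ≥ 199 ÷ (27/173) = 34427/27.
4⁵ = 1024 < 34427/27 ≤ 3125 = 5⁵, so L = 5.

5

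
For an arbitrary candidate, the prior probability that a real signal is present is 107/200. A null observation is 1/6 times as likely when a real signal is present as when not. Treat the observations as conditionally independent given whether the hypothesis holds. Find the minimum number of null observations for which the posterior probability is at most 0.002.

Prior odds = 0.535/0.465 = 107/93.
Likelihood ratio per null observation = 1/6.
Target odds: 0.002 ÷ 0.998 = 1/499.
Require (1/6)ⁿ ≤ 1/499 ÷ (107/93) = 93/53393.
(1/6)³ = 1/216 is still above 93/53393 but (1/6)⁴ = 1/1296 is at or below it, so n = 4.

4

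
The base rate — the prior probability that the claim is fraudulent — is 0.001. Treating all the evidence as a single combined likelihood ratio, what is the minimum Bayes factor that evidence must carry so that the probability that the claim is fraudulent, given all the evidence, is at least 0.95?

18981

Prior odds = 0.001/0.999 = 1/999.
Target odds = 0.95/0.05 = 19.
Required Bayes factor = 19 ÷ (1/999) = 18981.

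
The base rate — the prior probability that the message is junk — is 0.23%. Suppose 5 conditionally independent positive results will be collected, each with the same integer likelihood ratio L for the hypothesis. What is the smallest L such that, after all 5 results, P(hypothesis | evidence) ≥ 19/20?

7

Prior odds = 0.0023/0.9977 = 23/9977.
Target odds = 0.95/0.05 = 19.
Need L⁵ ≥ 19 ÷ (23/9977) = 189563/23.
6⁵ = 7776 < 189563/23 ≤ 16807 = 7⁵, so L = 7.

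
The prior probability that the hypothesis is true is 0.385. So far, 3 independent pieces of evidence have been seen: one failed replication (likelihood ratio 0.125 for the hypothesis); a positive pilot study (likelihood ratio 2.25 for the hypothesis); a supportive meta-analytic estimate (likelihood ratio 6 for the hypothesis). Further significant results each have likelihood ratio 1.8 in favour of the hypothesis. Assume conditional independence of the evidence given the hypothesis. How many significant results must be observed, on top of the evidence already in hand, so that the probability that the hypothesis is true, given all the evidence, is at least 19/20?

5

Prior odds = 0.385/0.615 = 77/123.
Combined Bayes factor of the evidence already in hand = 0.125 × 2.25 × 6 = 1.6875.
Odds after that evidence = (77/123) × 1.6875 = 693/656.
Target odds = 0.95/0.05 = 19.
Need 1.8ⁿ ≥ 19 ÷ (693/656) = 12464/693.
1.8⁴ = 10.4976 falls short of 12464/693 but 1.8⁵ = 18.89568 reaches it, so n = 5.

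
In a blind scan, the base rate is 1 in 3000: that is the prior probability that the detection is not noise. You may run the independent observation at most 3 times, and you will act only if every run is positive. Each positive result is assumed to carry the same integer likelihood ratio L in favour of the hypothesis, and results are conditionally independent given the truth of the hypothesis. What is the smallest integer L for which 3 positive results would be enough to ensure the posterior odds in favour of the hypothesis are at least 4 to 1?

23

Prior odds = (1/3000)/(2999/3000) = 1/2999.
Target odds = 4.
Need L³ ≥ 4 ÷ (1/2999) = 11996.
22³ = 10648 < 11996 ≤ 12167 = 23³, so L = 23.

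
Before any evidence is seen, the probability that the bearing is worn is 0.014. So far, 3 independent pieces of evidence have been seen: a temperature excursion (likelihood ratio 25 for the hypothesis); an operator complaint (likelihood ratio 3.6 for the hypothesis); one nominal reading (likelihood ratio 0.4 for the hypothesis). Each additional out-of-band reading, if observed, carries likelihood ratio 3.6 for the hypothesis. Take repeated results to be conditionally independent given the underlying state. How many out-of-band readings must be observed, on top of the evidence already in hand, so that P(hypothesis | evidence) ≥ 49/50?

4

Prior odds = 0.014/0.986 = 7/493.
Combined Bayes factor of the evidence already in hand = 25 × 3.6 × 0.4 = 36.
Odds after that evidence = (7/493) × 36 = 252/493.
Target odds = 0.98/0.02 = 49.
Need 3.6ⁿ ≥ 49 ÷ (252/493) = 3451/36.
3.6³ = 46.656 falls short of 3451/36 but 3.6⁴ = 167.9616 reaches it, so n = 4.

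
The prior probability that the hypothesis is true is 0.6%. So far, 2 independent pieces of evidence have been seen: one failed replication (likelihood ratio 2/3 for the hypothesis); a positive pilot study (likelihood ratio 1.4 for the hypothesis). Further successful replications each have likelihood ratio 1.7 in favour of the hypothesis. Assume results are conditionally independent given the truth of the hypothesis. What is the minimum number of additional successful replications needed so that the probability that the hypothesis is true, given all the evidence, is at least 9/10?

Prior odds = 0.006/0.994 = 3/497.
Combined Bayes factor of the evidence already in hand = (2/3) × 1.4 = 14/15.
Odds after that evidence = (3/497) × 14/15 = 2/355.
Target odds = 0.9/0.1 = 9.
Need 1.7ⁿ ≥ 9 ÷ (2/355) = 1597.5.
1.7¹³ ≈990.458 falls short of 1597.5 but 1.7¹⁴ ≈1683.78 reaches it, so n = 14.

14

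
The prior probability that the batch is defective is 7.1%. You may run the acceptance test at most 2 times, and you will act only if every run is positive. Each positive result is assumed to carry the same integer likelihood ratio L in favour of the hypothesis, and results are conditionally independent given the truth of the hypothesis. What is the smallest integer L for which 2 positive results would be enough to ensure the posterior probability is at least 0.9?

11

Prior odds = 0.071/0.929 = 71/929.
Target odds = 0.9/0.1 = 9.
Need L² ≥ 9 ÷ (71/929) = 8361/71.
10² = 100 < 8361/71 ≤ 121 = 11², so L = 11.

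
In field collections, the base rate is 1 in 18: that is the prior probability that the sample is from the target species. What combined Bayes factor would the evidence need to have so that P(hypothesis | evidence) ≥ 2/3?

Prior odds = (1/18)/(17/18) = 1/17.
Target odds = (2/3)/(1/3) = 2.
Required Bayes factor = 2 ÷ (1/17) = 34.

34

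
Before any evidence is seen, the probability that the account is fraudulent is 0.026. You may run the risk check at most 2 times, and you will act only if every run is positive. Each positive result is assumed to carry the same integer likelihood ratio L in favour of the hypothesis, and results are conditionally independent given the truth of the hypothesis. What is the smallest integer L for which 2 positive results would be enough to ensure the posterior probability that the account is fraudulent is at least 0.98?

Prior odds = 0.026/0.974 = 13/487.
Target odds = 0.98/0.02 = 49.
Need L² ≥ 49 ÷ (13/487) = 23863/13.
42² = 1764 < 23863/13 ≤ 1849 = 43², so L = 43.

43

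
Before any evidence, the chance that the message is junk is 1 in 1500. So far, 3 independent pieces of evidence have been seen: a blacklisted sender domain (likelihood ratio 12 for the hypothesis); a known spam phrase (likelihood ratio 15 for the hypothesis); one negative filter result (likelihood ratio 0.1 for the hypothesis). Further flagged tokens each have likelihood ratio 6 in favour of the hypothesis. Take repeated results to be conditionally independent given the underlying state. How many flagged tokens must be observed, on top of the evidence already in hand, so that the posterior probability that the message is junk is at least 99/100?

Prior odds = (1/1500)/(1499/1500) = 1/1499.
Combined Bayes factor of the evidence already in hand = 12 × 15 × 0.1 = 18.
Odds after that evidence = (1/1499) × 18 = 18/1499.
Target odds = 0.99/0.01 = 99.
Need 6ⁿ ≥ 99 ÷ (18/1499) = 8244.5.
6⁵ = 7776 falls short of 8244.5 but 6⁶ = 46656 reaches it, so n = 6.

6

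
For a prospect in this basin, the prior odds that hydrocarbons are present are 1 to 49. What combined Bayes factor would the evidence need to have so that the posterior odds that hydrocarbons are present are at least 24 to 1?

Prior odds = 1/49.
Target odds = 24.
Required Bayes factor = 24 ÷ (1/49) = 1176.

1176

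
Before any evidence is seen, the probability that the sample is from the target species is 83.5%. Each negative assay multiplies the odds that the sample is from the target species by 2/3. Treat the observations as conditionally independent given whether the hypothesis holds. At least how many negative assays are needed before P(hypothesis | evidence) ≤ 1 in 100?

16

Prior odds: 0.835 ÷ 0.165 = 167/33.
Likelihood ratio per negative assay = 2/3.
Target odds: 0.01 ÷ 0.99 = 1/99.
Need (167/33) × (2/3)ⁿ ≤ 1/99, i.e. (2/3)ⁿ ≤ 1/501.
(2/3)¹⁵ = 32768/14348907 is still above 1/501 but (2/3)¹⁶ = 65536/43046721 is at or below it, so n = 16.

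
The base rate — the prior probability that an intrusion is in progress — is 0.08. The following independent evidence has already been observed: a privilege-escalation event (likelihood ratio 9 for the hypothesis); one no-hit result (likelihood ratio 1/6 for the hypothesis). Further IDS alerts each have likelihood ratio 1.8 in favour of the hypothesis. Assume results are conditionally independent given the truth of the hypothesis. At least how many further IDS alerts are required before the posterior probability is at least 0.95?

9

Prior odds = 0.08/0.92 = 2/23.
Combined Bayes factor of the evidence already in hand = 9 × (1/6) = 1.5.
Odds after that evidence = (2/23) × 1.5 = 3/23.
Target odds = 0.95/0.05 = 19.
Need 1.8ⁿ ≥ 19 ÷ (3/23) = 437/3.
1.8⁸ = 43046721/390625 falls short of 437/3 but 1.8⁹ = 387420489/1953125 reaches it, so n = 9.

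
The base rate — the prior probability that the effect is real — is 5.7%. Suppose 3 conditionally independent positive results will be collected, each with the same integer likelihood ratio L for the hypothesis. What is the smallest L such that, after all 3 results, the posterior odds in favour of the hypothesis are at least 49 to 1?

10

Prior odds = 0.057/0.943 = 57/943.
Target odds = 49.
Need L³ ≥ 49 ÷ (57/943) = 46207/57.
9³ = 729 < 46207/57 ≤ 1000 = 10³, so L = 10.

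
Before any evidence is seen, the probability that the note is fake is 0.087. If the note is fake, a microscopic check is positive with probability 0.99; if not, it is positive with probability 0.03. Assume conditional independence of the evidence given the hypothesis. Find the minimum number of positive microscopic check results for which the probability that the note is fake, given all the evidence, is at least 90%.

2

Prior odds: 0.087 ÷ 0.913 = 87/913.
Likelihood ratio of a positive = 0.99/0.03 = 33.
Target posterior odds = 0.9/0.1 = 9.
Require 33ⁿ ≥ 9 ÷ (87/913) = 2739/29.
33¹ = 33 falls short of 2739/29 but 33² = 1089 reaches it, so n = 2.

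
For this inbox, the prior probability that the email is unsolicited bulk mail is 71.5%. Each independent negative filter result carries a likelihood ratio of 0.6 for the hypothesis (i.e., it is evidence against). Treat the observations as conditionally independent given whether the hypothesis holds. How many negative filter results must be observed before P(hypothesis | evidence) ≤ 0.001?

16

Prior odds = 0.715/0.285 = 143/57.
Likelihood ratio per negative filter result = 0.6.
Target posterior odds = 0.001/0.999 = 1/999.
Need (143/57) × 0.6ⁿ ≤ 1/999, i.e. 0.6ⁿ ≤ 19/47619.
0.6¹⁵ ≈0.000470185 is still above 19/47619 but 0.6¹⁶ ≈0.000282111 is at or below it, so n = 16.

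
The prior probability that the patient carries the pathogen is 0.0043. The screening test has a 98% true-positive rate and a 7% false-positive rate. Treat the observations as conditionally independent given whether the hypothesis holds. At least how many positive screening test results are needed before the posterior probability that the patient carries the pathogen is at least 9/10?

3

Prior odds = 0.0043/0.9957 = 43/9957.
Likelihood ratio of a positive result = 0.98/0.07 = 14.
Target odds: 0.9 ÷ 0.1 = 9.
Need (43/9957) × 14ⁿ ≥ 9, i.e. 14ⁿ ≥ 89613/43.
14² = 196 falls short of 89613/43 but 14³ = 2744 reaches it, so n = 3.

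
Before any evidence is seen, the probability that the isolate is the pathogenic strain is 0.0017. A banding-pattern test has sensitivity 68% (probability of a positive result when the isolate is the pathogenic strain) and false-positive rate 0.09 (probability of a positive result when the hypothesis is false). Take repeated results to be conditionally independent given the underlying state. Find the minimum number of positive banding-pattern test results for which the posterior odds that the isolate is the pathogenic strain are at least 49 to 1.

6

Prior odds = 0.0017/0.9983 = 17/9983.
Likelihood ratio of a positive result = 0.68/0.09 = 68/9.
Target odds = 49.
Require (68/9)ⁿ ≥ 49 ÷ (17/9983) = 489167/17.
(68/9)⁵ ≈24622.5 falls short of 489167/17 but (68/9)⁶ ≈186037 reaches it, so n = 6.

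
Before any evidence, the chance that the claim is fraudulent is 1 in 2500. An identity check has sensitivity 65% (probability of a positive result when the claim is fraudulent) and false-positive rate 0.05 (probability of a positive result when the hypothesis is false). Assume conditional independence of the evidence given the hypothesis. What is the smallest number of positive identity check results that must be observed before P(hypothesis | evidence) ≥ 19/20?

Prior odds: 0.0004 ÷ 0.9996 = 1/2499.
Likelihood ratio of a positive result = 0.65/0.05 = 13.
Target posterior odds = 0.95/0.05 = 19.
Need (1/2499) × 13ⁿ ≥ 19, i.e. 13ⁿ ≥ 47481.
13⁴ = 28561 falls short of 47481 but 13⁵ = 371293 reaches it, so n = 5.

5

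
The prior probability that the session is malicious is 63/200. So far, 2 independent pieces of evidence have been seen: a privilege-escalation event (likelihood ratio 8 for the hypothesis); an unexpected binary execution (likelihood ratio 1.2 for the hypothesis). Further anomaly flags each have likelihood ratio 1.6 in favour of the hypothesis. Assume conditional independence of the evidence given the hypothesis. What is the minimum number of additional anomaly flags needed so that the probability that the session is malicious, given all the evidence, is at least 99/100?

7

Prior odds = 0.315/0.685 = 63/137.
Combined Bayes factor of the evidence already in hand = 8 × 1.2 = 9.6.
Odds after that evidence = (63/137) × 9.6 = 3024/685.
Target odds = 0.99/0.01 = 99.
Need 1.6ⁿ ≥ 99 ÷ (3024/685) = 7535/336.
1.6⁶ = 262144/15625 falls short of 7535/336 but 1.6⁷ = 2097152/78125 reaches it, so n = 7.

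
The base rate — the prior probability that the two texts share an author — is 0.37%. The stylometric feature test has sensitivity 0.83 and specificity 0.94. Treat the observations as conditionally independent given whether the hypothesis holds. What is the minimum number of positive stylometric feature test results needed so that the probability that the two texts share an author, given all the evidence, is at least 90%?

Prior odds = 0.0037/0.9963 = 37/9963.
False-positive rate = 1 − 0.94 = 0.06; likelihood ratio of a positive = 0.83/0.06 = 83/6.
Target posterior odds = 0.9/0.1 = 9.
Require (83/6)ⁿ ≥ 9 ÷ (37/9963) = 89667/37.
(83/6)² = 6889/36 falls short of 89667/37 but (83/6)³ = 571787/216 reaches it, so n = 3.

3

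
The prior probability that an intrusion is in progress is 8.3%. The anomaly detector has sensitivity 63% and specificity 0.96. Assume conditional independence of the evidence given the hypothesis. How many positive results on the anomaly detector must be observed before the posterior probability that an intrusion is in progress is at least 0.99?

3

Prior odds: 0.083 ÷ 0.917 = 83/917.
False-positive rate = 1 − 0.96 = 0.04; likelihood ratio of a positive = 0.63/0.04 = 15.75.
Target posterior odds = 0.99/0.01 = 99.
Require 15.75ⁿ ≥ 99 ÷ (83/917) = 90783/83.
15.75² = 248.0625 falls short of 90783/83 but 15.75³ = 3906.984375 reaches it, so n = 3.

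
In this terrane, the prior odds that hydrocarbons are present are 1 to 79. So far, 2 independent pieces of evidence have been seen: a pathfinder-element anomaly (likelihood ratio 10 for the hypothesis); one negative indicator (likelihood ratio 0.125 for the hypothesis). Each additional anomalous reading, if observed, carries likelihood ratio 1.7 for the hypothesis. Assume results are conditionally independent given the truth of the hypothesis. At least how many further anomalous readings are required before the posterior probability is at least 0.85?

Prior odds = 1/79.
Combined Bayes factor of the evidence already in hand = 10 × 0.125 = 1.25.
Odds after that evidence = (1/79) × 1.25 = 5/316.
Target odds = 0.85/0.15 = 17/3.
Need 1.7ⁿ ≥ 17/3 ÷ (5/316) = 5372/15.
1.7¹¹ ≈342.719 falls short of 5372/15 but 1.7¹² ≈582.622 reaches it, so n = 12.

12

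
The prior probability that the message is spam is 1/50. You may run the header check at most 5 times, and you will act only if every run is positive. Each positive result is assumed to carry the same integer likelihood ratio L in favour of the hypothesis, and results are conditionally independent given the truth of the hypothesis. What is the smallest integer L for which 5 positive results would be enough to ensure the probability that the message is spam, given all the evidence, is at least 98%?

Prior odds = 0.02/0.98 = 1/49.
Target odds = 0.98/0.02 = 49.
Need L⁵ ≥ 49 ÷ (1/49) = 2401.
4⁵ = 1024 < 2401 ≤ 3125 = 5⁵, so L = 5.

5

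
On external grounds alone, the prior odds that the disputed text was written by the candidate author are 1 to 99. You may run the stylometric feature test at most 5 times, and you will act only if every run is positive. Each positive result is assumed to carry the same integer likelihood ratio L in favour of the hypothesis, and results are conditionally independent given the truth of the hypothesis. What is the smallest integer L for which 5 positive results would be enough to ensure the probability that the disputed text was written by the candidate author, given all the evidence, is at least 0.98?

6

Prior odds = 1/99.
Target odds = 0.98/0.02 = 49.
Need L⁵ ≥ 49 ÷ (1/99) = 4851.
5⁵ = 3125 < 4851 ≤ 7776 = 6⁵, so L = 6.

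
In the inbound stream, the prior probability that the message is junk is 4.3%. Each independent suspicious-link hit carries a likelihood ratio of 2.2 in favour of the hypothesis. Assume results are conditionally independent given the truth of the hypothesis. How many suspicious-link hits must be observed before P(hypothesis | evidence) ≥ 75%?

Prior odds = 0.043/0.957 = 43/957.
Likelihood ratio per suspicious-link hit = 2.2.
Target posterior odds = 0.75/0.25 = 3.
Need (43/957) × 2.2ⁿ ≥ 3, i.e. 2.2ⁿ ≥ 2871/43.
2.2⁵ = 51.53632 falls short of 2871/43 but 2.2⁶ = 1771561/15625 reaches it, so n = 6.

6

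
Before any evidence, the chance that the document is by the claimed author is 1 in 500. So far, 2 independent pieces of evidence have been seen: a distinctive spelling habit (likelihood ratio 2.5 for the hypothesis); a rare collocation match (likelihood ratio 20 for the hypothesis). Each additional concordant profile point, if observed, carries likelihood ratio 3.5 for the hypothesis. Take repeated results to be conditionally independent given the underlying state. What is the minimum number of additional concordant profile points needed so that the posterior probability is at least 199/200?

Prior odds = 0.002/0.998 = 1/499.
Combined Bayes factor of the evidence already in hand = 2.5 × 20 = 50.
Odds after that evidence = (1/499) × 50 = 50/499.
Target odds = 0.995/0.005 = 199.
Need 3.5ⁿ ≥ 199 ÷ (50/499) = 1986.02.
3.5⁶ = 1838.265625 falls short of 1986.02 but 3.5⁷ = 823543/128 reaches it, so n = 7.

7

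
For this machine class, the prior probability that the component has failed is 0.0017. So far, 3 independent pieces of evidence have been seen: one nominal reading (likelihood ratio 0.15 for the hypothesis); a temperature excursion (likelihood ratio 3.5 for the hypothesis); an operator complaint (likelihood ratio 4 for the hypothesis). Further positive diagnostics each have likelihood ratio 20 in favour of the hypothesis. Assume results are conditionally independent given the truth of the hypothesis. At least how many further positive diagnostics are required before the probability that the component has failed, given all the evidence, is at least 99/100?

Prior odds = 0.0017/0.9983 = 17/9983.
Combined Bayes factor of the evidence already in hand = 0.15 × 3.5 × 4 = 2.1.
Odds after that evidence = (17/9983) × 2.1 = 357/99830.
Target odds = 0.99/0.01 = 99.
Need 20ⁿ ≥ 99 ÷ (357/99830) = 3294390/119.
20³ = 8000 falls short of 3294390/119 but 20⁴ = 160000 reaches it, so n = 4.

4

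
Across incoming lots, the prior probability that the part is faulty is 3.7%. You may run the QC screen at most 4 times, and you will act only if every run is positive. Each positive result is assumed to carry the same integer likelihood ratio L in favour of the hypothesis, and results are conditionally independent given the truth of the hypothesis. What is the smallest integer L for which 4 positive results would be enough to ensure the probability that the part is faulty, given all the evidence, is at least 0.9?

Prior odds = 0.037/0.963 = 37/963.
Target odds = 0.9/0.1 = 9.
Need L⁴ ≥ 9 ÷ (37/963) = 8667/37.
3⁴ = 81 < 8667/37 ≤ 256 = 4⁴, so L = 4.

4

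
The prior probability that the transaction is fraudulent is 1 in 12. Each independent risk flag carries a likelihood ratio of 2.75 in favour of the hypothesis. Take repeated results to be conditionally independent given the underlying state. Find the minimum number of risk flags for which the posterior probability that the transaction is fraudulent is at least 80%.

4

Prior odds = (1/12)/(11/12) = 1/11.
Likelihood ratio per risk flag = 2.75.
Target posterior odds = 0.8/0.2 = 4.
Need (1/11) × 2.75ⁿ ≥ 4, i.e. 2.75ⁿ ≥ 44.
2.75³ = 20.796875 falls short of 44 but 2.75⁴ = 57.19140625 reaches it, so n = 4.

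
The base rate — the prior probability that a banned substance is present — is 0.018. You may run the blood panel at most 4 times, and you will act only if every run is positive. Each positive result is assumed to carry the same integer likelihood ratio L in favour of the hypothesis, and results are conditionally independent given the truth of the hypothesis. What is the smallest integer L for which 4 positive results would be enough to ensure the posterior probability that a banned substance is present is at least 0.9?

5

Prior odds = 0.018/0.982 = 9/491.
Target odds = 0.9/0.1 = 9.
Need L⁴ ≥ 9 ÷ (9/491) = 491.
4⁴ = 256 < 491 ≤ 625 = 5⁴, so L = 5.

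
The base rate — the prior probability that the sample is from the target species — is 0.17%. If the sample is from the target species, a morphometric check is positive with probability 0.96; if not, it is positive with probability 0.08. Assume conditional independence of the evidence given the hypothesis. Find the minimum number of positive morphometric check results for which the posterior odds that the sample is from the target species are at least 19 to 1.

4

Prior odds = 0.0017/0.9983 = 17/9983.
Likelihood ratio of a positive = 0.96/0.08 = 12.
Target odds = 19.
Need (17/9983) × 12ⁿ ≥ 19, i.e. 12ⁿ ≥ 189677/17.
12³ = 1728 falls short of 189677/17 but 12⁴ = 20736 reaches it, so n = 4.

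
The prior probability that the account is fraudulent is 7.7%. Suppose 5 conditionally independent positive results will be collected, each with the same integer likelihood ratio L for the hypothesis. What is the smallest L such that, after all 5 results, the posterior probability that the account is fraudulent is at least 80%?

Prior odds = 0.077/0.923 = 77/923.
Target odds = 0.8/0.2 = 4.
Need L⁵ ≥ 4 ÷ (77/923) = 3692/77.
2⁵ = 32 < 3692/77 ≤ 243 = 3⁵, so L = 3.

3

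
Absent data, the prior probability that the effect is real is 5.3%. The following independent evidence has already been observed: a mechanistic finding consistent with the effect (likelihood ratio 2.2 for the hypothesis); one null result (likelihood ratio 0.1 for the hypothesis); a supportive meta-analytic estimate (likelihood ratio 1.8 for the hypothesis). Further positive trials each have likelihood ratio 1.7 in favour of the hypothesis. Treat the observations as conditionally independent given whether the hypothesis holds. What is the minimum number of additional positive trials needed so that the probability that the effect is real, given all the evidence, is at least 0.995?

Prior odds = 0.053/0.947 = 53/947.
Combined Bayes factor of the evidence already in hand = 2.2 × 0.1 × 1.8 = 0.396.
Odds after that evidence = (53/947) × 0.396 = 5247/236750.
Target odds = 0.995/0.005 = 199.
Need 1.7ⁿ ≥ 199 ÷ (5247/236750) = 47113250/5247.
1.7¹⁷ ≈8272.4 falls short of 47113250/5247 but 1.7¹⁸ ≈14063.1 reaches it, so n = 18.

18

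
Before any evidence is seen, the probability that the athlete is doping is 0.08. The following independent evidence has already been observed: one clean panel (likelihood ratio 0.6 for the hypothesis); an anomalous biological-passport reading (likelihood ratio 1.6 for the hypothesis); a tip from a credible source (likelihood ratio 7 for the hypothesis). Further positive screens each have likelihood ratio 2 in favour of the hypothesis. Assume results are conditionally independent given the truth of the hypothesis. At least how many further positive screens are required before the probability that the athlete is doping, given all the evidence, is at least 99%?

8

Prior odds = 0.08/0.92 = 2/23.
Combined Bayes factor of the evidence already in hand = 0.6 × 1.6 × 7 = 6.72.
Odds after that evidence = (2/23) × 6.72 = 336/575.
Target odds = 0.99/0.01 = 99.
Need 2ⁿ ≥ 99 ÷ (336/575) = 18975/112.
2⁷ = 128 falls short of 18975/112 but 2⁸ = 256 reaches it, so n = 8.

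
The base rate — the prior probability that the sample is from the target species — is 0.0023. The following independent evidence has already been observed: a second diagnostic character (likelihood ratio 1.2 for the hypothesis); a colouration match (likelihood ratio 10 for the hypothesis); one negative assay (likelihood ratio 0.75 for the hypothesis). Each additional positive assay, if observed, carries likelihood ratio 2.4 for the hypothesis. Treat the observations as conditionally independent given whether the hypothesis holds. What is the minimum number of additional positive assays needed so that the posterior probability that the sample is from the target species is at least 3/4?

Prior odds = 0.0023/0.9977 = 23/9977.
Combined Bayes factor of the evidence already in hand = 1.2 × 10 × 0.75 = 9.
Odds after that evidence = (23/9977) × 9 = 207/9977.
Target odds = 0.75/0.25 = 3.
Need 2.4ⁿ ≥ 3 ÷ (207/9977) = 9977/69.
2.4⁵ = 79.62624 falls short of 9977/69 but 2.4⁶ = 2985984/15625 reaches it, so n = 6.

6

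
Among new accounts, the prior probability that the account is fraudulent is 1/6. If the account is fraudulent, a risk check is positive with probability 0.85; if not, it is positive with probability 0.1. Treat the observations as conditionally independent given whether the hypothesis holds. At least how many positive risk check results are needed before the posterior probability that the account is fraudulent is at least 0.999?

Prior odds: (1/6) ÷ (5/6) = 0.2.
Likelihood ratio of a positive = 0.85/0.1 = 8.5.
Target odds: 0.999 ÷ 0.001 = 999.
Require 8.5ⁿ ≥ 999 ÷ 0.2 = 4995.
8.5³ = 614.125 falls short of 4995 but 8.5⁴ = 5220.0625 reaches it, so n = 4.

4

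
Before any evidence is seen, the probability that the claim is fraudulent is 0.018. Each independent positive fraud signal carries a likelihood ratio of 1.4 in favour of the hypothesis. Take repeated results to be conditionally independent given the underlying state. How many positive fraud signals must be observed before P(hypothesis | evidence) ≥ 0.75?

16

Prior odds: 0.018 ÷ 0.982 = 9/491.
Likelihood ratio per positive fraud signal = 1.4.
Target posterior odds = 0.75/0.25 = 3.
Require 1.4ⁿ ≥ 3 ÷ (9/491) = 491/3.
1.4¹⁵ ≈155.568 falls short of 491/3 but 1.4¹⁶ ≈217.795 reaches it, so n = 16.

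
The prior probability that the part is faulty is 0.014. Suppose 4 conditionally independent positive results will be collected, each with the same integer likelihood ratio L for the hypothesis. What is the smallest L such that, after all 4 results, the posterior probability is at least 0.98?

Prior odds = 0.014/0.986 = 7/493.
Target odds = 0.98/0.02 = 49.
Need L⁴ ≥ 49 ÷ (7/493) = 3451.
7⁴ = 2401 < 3451 ≤ 4096 = 8⁴, so L = 8.

8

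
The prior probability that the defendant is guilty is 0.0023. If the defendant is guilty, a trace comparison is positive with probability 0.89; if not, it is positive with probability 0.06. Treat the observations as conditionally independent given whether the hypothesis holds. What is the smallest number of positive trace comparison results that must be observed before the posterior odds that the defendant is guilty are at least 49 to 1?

4

Prior odds: 0.0023 ÷ 0.9977 = 23/9977.
Likelihood ratio of a positive = 0.89/0.06 = 89/6.
Target odds = 49.
Need (23/9977) × (89/6)ⁿ ≥ 49, i.e. (89/6)ⁿ ≥ 488873/23.
(89/6)³ = 704969/216 falls short of 488873/23 but (89/6)⁴ = 62742241/1296 reaches it, so n = 4.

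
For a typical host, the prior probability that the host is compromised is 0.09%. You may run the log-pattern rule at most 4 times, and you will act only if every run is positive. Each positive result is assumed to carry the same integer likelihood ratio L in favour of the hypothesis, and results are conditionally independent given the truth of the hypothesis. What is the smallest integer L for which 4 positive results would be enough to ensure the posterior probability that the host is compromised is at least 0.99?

19

Prior odds = 0.0009/0.9991 = 9/9991.
Target odds = 0.99/0.01 = 99.
Need L⁴ ≥ 99 ÷ (9/9991) = 109901.
18⁴ = 104976 < 109901 ≤ 130321 = 19⁴, so L = 19.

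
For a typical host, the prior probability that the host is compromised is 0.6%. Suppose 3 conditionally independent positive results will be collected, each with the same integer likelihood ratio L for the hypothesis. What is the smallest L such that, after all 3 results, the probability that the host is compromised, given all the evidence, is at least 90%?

Prior odds = 0.006/0.994 = 3/497.
Target odds = 0.9/0.1 = 9.
Need L³ ≥ 9 ÷ (3/497) = 1491.
11³ = 1331 < 1491 ≤ 1728 = 12³, so L = 12.

12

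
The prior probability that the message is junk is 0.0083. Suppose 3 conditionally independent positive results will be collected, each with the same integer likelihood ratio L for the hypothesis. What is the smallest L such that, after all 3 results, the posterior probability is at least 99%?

Prior odds = 0.0083/0.9917 = 83/9917.
Target odds = 0.99/0.01 = 99.
Need L³ ≥ 99 ÷ (83/9917) = 981783/83.
22³ = 10648 < 981783/83 ≤ 12167 = 23³, so L = 23.

23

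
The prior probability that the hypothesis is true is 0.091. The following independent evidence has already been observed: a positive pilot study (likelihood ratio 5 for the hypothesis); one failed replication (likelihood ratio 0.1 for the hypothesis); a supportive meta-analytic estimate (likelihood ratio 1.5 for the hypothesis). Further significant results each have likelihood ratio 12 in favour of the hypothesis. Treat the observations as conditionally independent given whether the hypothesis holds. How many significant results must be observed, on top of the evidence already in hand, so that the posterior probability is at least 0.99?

Prior odds = 0.091/0.909 = 91/909.
Combined Bayes factor of the evidence already in hand = 5 × 0.1 × 1.5 = 0.75.
Odds after that evidence = (91/909) × 0.75 = 91/1212.
Target odds = 0.99/0.01 = 99.
Need 12ⁿ ≥ 99 ÷ (91/1212) = 119988/91.
12² = 144 falls short of 119988/91 but 12³ = 1728 reaches it, so n = 3.

3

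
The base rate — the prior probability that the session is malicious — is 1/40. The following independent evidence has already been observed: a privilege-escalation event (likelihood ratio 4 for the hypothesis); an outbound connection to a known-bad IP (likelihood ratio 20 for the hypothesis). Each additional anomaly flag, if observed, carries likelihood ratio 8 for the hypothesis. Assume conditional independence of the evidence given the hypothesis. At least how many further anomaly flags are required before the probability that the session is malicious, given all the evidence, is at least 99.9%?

3

Prior odds = 0.025/0.975 = 1/39.
Combined Bayes factor of the evidence already in hand = 4 × 20 = 80.
Odds after that evidence = (1/39) × 80 = 80/39.
Target odds = 0.999/0.001 = 999.
Need 8ⁿ ≥ 999 ÷ (80/39) = 487.0125.
8² = 64 falls short of 487.0125 but 8³ = 512 reaches it, so n = 3.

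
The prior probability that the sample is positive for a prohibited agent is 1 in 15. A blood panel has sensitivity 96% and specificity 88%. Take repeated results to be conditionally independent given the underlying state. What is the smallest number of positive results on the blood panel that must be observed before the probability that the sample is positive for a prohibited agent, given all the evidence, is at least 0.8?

2

Prior odds = (1/15)/(14/15) = 1/14.
False-positive rate = 1 − 0.88 = 0.12; likelihood ratio of a positive = 0.96/0.12 = 8.
Target odds: 0.8 ÷ 0.2 = 4.
Need (1/14) × 8ⁿ ≥ 4, i.e. 8ⁿ ≥ 56.
8¹ = 8 falls short of 56 but 8² = 64 reaches it, so n = 2.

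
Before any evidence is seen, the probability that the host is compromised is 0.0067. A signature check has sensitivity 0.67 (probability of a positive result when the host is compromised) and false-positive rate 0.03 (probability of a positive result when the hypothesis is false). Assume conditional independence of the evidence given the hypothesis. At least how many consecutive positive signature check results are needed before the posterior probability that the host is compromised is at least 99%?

Prior odds: 0.0067 ÷ 0.9933 = 67/9933.
Likelihood ratio of a positive result = 0.67/0.03 = 67/3.
Target odds: 0.99 ÷ 0.01 = 99.
Require (67/3)ⁿ ≥ 99 ÷ (67/9933) = 983367/67.
(67/3)³ = 300763/27 falls short of 983367/67 but (67/3)⁴ = 20151121/81 reaches it, so n = 4.

4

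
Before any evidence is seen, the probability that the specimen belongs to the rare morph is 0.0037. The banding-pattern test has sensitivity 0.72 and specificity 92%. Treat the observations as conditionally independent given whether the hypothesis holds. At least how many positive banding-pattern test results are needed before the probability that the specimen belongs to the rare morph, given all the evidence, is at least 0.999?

Prior odds = 0.0037/0.9963 = 37/9963.
False-positive rate = 1 − 0.92 = 0.08; likelihood ratio of a positive = 0.72/0.08 = 9.
Target posterior odds = 0.999/0.001 = 999.
Require 9ⁿ ≥ 999 ÷ (37/9963) = 269001.
9⁵ = 59049 falls short of 269001 but 9⁶ = 531441 reaches it, so n = 6.

6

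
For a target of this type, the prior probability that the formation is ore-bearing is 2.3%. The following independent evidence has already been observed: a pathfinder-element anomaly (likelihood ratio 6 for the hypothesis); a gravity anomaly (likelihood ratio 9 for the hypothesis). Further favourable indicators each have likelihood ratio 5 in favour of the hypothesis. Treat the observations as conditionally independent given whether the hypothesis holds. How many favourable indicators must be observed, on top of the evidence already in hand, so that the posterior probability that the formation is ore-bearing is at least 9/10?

2

Prior odds = 0.023/0.977 = 23/977.
Combined Bayes factor of the evidence already in hand = 6 × 9 = 54.
Odds after that evidence = (23/977) × 54 = 1242/977.
Target odds = 0.9/0.1 = 9.
Need 5ⁿ ≥ 9 ÷ (1242/977) = 977/138.
5¹ = 5 falls short of 977/138 but 5² = 25 reaches it, so n = 2.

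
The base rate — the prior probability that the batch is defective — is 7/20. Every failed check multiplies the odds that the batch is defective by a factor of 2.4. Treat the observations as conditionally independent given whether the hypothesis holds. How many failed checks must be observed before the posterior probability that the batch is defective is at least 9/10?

Prior odds: 0.35 ÷ 0.65 = 7/13.
Likelihood ratio per failed check = 2.4.
Target odds: 0.9 ÷ 0.1 = 9.
Need (7/13) × 2.4ⁿ ≥ 9, i.e. 2.4ⁿ ≥ 117/7.
2.4³ = 13.824 falls short of 117/7 but 2.4⁴ = 33.1776 reaches it, so n = 4.

4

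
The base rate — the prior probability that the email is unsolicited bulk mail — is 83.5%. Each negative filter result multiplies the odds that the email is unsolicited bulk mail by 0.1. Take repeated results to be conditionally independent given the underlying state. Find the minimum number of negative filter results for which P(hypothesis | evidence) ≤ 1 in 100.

Prior odds = 0.835/0.165 = 167/33.
Likelihood ratio per negative filter result = 0.1.
Target odds: 0.01 ÷ 0.99 = 1/99.
Require 0.1ⁿ ≤ 1/99 ÷ (167/33) = 1/501.
0.1² = 0.01 is still above 1/501 but 0.1³ = 0.001 is at or below it, so n = 3.

3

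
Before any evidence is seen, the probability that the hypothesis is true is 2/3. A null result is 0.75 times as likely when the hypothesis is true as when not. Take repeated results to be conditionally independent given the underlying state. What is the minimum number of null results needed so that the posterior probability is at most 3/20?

Prior odds: (2/3) ÷ (1/3) = 2.
Likelihood ratio per null result = 0.75.
Target odds: 0.15 ÷ 0.85 = 3/17.
Require 0.75ⁿ ≤ 3/17 ÷ 2 = 3/34.
0.75⁸ = 6561/65536 is still above 3/34 but 0.75⁹ = 19683/262144 is at or below it, so n = 9.

9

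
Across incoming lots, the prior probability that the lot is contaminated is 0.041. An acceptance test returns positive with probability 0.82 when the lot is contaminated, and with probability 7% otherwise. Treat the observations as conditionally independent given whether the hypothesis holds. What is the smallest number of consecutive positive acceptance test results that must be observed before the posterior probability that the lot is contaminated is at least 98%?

Prior odds: 0.041 ÷ 0.959 = 41/959.
Likelihood ratio of a positive result = 0.82/0.07 = 82/7.
Target posterior odds = 0.98/0.02 = 49.
Need (41/959) × (82/7)ⁿ ≥ 49, i.e. (82/7)ⁿ ≥ 46991/41.
(82/7)² = 6724/49 falls short of 46991/41 but (82/7)³ = 551368/343 reaches it, so n = 3.

3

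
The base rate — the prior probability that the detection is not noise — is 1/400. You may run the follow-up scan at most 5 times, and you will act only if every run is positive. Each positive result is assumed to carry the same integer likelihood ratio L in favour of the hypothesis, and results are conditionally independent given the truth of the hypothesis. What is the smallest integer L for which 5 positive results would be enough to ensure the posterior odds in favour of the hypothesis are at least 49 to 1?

Prior odds = 0.0025/0.9975 = 1/399.
Target odds = 49.
Need L⁵ ≥ 49 ÷ (1/399) = 19551.
7⁵ = 16807 < 19551 ≤ 32768 = 8⁵, so L = 8.

8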